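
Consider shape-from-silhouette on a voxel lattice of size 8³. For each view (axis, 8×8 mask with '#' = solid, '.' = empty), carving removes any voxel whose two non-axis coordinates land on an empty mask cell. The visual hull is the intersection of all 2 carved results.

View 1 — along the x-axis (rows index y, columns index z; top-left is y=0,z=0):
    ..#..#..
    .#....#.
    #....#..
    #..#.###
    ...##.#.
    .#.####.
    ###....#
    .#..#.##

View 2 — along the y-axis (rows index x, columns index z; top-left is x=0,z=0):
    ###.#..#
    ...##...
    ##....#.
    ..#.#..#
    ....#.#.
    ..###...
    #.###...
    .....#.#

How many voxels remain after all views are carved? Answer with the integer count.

before carving: 512 voxels (8×8×8)
V1 x: intersect with YZ mask (27 set) -- 216 left
V2 y: intersect with XZ mask (24 set) -- 75 left

75 voxels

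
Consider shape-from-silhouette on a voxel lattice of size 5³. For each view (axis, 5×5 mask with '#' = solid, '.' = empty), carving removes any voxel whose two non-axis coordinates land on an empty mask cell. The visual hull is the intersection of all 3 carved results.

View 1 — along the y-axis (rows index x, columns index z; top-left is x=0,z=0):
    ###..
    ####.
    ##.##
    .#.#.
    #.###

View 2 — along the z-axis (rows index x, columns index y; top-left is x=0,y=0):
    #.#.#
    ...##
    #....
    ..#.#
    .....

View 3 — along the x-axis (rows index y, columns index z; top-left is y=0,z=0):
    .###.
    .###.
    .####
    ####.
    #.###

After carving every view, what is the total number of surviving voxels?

start: 5×5×5 = 125 voxels
[1] y-view keeps 17 columns → grid now 85
[2] z-view keeps 8 columns → grid now 25
[3] x-view keeps 18 columns → grid now 18

voxel count = 18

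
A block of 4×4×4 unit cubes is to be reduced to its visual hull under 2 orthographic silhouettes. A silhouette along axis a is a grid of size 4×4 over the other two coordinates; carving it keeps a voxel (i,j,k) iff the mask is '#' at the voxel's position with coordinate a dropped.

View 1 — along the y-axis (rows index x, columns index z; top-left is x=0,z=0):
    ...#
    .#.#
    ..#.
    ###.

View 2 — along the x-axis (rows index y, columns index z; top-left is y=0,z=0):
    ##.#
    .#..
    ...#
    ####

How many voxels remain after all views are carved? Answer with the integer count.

full grid |V| = 64
carve view 1 (along y, XZ-mask fill 7/16): 28 voxels remain
carve view 2 (along x, YZ-mask fill 9/16): 16 voxels remain

remaining voxels: 16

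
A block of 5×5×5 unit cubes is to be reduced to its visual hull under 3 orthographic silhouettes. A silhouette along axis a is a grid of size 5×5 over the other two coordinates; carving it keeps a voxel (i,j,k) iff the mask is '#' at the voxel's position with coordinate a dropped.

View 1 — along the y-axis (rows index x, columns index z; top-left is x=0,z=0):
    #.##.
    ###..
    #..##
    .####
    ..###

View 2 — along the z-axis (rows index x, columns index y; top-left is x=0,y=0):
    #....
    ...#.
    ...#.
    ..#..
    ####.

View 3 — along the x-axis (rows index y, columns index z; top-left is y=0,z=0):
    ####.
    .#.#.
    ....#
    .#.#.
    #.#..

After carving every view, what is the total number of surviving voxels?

full grid |V| = 125
  1. axis=1 (XZ plane), |mask|=16  ⇒  voxels=80
  2. axis=2 (XY plane), |mask|=8  ⇒  voxels=25
  3. axis=0 (YZ plane), |mask|=11  ⇒  voxels=11

11 voxels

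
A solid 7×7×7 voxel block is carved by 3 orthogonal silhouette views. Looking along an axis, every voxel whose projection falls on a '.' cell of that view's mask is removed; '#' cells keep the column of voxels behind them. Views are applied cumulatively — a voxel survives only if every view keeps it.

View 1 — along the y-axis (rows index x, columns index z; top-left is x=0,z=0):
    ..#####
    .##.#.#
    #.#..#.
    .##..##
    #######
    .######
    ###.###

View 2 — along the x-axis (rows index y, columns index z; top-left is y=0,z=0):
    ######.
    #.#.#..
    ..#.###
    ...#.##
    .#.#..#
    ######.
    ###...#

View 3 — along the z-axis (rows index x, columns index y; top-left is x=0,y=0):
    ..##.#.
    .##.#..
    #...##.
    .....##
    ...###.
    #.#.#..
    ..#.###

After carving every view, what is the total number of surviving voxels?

69 voxels

start: 7×7×7 = 343 voxels
step 1: project along y, AND mask (35/49) → |grid| = 245
step 2: project along x, AND mask (29/49) → |grid| = 147
step 3: project along z, AND mask (21/49) → |grid| = 69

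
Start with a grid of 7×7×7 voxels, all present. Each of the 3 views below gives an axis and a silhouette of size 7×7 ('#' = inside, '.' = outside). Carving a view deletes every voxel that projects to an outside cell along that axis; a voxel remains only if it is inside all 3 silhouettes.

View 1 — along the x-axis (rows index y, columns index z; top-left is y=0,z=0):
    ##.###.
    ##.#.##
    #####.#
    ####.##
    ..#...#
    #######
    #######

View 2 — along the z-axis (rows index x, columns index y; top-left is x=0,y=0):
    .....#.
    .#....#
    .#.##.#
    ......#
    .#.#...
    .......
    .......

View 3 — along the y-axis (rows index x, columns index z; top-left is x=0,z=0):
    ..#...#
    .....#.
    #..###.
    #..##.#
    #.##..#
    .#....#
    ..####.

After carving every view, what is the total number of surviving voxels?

before carving: 343 voxels (7×7×7)
carve view 1 (along x, YZ-mask fill 38/49): 266 voxels remain
carve view 2 (along z, XY-mask fill 10/49): 57 voxels remain
carve view 3 (along y, XZ-mask fill 21/49): 25 voxels remain

25 voxels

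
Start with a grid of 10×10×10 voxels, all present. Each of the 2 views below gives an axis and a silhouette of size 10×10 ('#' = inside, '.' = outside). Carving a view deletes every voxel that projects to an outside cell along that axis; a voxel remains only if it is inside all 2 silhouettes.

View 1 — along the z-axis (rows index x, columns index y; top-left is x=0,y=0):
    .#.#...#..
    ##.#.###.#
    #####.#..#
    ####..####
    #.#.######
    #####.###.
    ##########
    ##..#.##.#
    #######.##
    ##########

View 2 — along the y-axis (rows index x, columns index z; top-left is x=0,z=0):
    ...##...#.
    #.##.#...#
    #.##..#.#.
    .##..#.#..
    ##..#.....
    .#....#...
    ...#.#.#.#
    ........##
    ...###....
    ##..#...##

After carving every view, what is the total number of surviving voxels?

before carving: 1000 voxels (10×10×10)
carve view 1 (along z, XY-mask fill 76/100): 760 voxels remain
carve view 2 (along y, XZ-mask fill 36/100): 280 voxels remain

remaining voxels: 280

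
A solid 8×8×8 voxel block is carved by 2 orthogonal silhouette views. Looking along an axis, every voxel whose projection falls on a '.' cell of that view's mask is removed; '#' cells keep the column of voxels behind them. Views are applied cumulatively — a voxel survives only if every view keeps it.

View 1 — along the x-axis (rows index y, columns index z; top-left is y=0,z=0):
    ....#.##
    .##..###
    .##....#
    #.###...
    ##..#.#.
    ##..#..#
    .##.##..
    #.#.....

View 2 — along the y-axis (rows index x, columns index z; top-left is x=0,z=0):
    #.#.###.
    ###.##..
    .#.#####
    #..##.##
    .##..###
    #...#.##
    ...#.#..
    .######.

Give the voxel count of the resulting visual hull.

start: 8×8×8 = 512 voxels
step 1: project along x, AND mask (29/64) → |grid| = 232
step 2: project along y, AND mask (38/64) → |grid| = 136

voxel count = 136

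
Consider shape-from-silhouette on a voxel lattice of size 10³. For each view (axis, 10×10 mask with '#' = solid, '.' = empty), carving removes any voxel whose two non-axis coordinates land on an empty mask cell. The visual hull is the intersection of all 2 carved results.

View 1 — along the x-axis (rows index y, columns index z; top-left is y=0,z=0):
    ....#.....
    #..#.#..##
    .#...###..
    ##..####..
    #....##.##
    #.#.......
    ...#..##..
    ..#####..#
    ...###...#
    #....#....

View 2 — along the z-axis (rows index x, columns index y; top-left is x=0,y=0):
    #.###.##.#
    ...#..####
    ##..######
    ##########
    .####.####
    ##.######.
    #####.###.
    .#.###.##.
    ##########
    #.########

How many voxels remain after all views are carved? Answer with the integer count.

before carving: 1000 voxels (10×10×10)
after view 1 [x-axis, 38 of 100 cells solid] → remaining = 380
after view 2 [z-axis, 79 of 100 cells solid] → remaining = 314

voxel count = 314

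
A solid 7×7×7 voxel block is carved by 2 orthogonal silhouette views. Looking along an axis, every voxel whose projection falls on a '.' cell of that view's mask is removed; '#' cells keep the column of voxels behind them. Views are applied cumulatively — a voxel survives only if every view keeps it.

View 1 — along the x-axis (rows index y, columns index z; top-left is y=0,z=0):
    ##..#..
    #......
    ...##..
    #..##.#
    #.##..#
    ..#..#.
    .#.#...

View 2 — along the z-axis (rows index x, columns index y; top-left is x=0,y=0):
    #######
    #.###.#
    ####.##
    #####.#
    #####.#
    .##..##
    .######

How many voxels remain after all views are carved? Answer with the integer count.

full grid |V| = 343
V1 x: intersect with YZ mask (18 set) -- 126 left
V2 z: intersect with XY mask (40 set) -- 101 left

101 voxels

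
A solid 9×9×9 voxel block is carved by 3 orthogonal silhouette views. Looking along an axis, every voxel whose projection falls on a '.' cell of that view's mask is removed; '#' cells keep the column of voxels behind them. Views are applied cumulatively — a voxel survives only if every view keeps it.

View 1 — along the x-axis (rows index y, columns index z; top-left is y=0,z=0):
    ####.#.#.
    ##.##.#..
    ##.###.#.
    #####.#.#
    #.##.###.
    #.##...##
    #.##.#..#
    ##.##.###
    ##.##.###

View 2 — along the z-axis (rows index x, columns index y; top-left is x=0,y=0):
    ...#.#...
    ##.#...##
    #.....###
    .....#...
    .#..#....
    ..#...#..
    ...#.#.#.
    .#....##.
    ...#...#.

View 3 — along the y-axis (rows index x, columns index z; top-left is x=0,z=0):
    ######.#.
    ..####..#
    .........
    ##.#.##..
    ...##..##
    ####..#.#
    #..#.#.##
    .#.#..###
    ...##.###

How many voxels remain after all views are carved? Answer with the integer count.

67 voxels

before carving: 729 voxels (9×9×9)
V1 x: intersect with YZ mask (54 set) -- 486 left
V2 z: intersect with XY mask (24 set) -- 146 left
V3 y: intersect with XZ mask (42 set) -- 67 left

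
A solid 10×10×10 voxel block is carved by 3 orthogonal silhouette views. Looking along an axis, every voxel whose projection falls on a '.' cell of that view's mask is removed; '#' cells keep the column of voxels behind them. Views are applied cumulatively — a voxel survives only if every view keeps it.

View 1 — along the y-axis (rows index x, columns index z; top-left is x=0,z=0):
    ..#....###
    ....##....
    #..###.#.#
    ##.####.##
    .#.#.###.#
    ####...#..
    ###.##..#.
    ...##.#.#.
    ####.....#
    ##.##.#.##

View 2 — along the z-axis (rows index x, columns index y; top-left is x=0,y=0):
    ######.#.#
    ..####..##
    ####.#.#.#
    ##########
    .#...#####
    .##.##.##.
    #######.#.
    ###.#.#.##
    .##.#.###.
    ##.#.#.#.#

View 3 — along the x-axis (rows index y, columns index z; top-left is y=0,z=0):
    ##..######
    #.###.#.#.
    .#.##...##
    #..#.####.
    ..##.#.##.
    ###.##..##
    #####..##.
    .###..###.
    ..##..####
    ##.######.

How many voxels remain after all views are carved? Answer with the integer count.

before carving: 1000 voxels (10×10×10)
[1] y-view keeps 53 columns → grid now 530
[2] z-view keeps 70 columns → grid now 380
[3] x-view keeps 64 columns → grid now 244

remaining voxels: 244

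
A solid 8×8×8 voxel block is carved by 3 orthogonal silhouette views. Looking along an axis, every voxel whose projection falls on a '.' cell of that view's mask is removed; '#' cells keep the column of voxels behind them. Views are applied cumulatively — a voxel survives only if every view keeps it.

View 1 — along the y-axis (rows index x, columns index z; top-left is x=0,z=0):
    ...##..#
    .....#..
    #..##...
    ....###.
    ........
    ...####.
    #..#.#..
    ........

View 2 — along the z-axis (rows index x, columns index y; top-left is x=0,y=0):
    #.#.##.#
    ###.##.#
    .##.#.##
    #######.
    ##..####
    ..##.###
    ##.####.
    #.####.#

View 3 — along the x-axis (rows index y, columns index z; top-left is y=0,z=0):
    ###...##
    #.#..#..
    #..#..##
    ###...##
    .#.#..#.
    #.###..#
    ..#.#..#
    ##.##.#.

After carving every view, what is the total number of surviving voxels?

initial block: 8^3 = 512
step 1: project along y, AND mask (17/64) → |grid| = 136
step 2: project along z, AND mask (46/64) → |grid| = 95
step 3: project along x, AND mask (33/64) → |grid| = 41

41 voxels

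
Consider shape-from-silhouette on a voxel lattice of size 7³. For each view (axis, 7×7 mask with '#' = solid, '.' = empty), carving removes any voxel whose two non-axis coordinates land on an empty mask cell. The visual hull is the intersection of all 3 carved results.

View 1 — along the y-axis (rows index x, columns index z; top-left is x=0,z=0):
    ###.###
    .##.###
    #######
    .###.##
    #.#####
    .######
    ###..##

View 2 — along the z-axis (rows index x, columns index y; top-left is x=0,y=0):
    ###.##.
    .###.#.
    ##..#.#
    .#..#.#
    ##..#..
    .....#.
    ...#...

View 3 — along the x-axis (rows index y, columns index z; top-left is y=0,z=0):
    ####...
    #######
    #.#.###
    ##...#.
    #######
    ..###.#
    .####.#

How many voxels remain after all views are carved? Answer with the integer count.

initial block: 7^3 = 343
carve view 1 (along y, XZ-mask fill 40/49): 280 voxels remain
carve view 2 (along z, XY-mask fill 21/49): 122 voxels remain
carve view 3 (along x, YZ-mask fill 35/49): 96 voxels remain

96 voxels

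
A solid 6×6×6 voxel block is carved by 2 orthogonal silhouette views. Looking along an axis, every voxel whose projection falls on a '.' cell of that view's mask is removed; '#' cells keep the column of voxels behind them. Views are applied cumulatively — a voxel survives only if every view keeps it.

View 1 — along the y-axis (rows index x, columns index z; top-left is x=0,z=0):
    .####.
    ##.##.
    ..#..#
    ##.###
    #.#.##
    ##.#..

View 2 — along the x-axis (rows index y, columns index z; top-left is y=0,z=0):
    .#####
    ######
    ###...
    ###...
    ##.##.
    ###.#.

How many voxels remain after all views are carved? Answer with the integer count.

remaining voxels: 93

initial block: 6^3 = 216
carve view 1 (along y, XZ-mask fill 22/36): 132 voxels remain
carve view 2 (along x, YZ-mask fill 25/36): 93 voxels remain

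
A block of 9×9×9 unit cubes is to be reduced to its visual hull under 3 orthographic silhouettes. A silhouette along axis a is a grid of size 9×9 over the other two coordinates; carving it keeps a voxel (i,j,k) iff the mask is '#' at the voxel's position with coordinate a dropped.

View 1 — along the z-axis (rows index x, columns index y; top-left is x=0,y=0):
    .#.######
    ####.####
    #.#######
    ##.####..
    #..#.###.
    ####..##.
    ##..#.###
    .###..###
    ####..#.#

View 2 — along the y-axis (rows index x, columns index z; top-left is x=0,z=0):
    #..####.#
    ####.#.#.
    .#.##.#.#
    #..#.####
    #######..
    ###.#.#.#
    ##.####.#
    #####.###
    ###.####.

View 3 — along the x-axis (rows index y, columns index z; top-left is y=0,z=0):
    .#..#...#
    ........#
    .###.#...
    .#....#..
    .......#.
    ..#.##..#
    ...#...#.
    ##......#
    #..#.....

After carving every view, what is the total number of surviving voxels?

98 voxels

full grid |V| = 729
after view 1 [z-axis, 58 of 81 cells solid] → remaining = 522
after view 2 [y-axis, 58 of 81 cells solid] → remaining = 369
after view 3 [x-axis, 22 of 81 cells solid] → remaining = 98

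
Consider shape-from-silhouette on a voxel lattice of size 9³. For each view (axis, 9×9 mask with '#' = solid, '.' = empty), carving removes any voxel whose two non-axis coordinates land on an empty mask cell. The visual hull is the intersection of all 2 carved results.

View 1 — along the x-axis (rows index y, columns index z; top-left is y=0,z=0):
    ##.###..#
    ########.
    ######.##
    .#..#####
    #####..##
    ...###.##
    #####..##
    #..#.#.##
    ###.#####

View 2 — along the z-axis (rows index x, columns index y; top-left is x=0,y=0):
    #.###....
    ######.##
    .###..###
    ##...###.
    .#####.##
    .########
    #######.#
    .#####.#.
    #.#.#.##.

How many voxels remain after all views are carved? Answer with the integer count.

initial block: 9^3 = 729
[1] x-view keeps 60 columns → grid now 540
[2] z-view keeps 57 columns → grid now 381

|visual hull| = 381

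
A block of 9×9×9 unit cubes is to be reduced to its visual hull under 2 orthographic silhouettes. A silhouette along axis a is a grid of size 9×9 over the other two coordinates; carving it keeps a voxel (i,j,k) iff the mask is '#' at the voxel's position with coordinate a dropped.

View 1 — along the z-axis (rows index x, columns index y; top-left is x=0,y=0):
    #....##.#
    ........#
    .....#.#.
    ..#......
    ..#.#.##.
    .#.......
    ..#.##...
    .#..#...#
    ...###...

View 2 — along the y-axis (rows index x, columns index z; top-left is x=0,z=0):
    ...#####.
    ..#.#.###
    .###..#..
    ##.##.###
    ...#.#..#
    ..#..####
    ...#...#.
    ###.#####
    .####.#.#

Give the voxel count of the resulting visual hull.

105 voxels

before carving: 729 voxels (9×9×9)
  1. axis=2 (XY plane), |mask|=22  ⇒  voxels=198
  2. axis=1 (XZ plane), |mask|=45  ⇒  voxels=105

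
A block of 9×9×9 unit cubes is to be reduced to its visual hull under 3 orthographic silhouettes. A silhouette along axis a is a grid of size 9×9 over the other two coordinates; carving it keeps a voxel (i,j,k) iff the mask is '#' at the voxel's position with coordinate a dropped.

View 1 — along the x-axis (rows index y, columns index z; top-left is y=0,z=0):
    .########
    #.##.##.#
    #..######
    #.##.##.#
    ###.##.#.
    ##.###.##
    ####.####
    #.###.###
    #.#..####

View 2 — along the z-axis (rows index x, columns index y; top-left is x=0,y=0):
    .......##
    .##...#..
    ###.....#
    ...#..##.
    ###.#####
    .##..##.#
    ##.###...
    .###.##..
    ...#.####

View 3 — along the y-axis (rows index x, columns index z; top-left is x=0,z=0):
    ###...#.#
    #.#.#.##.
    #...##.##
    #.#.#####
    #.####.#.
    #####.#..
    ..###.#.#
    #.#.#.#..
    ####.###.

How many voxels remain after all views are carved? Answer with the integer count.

initial block: 9^3 = 729
step 1: project along x, AND mask (61/81) → |grid| = 549
step 2: project along z, AND mask (40/81) → |grid| = 272
step 3: project along y, AND mask (50/81) → |grid| = 169

169 voxels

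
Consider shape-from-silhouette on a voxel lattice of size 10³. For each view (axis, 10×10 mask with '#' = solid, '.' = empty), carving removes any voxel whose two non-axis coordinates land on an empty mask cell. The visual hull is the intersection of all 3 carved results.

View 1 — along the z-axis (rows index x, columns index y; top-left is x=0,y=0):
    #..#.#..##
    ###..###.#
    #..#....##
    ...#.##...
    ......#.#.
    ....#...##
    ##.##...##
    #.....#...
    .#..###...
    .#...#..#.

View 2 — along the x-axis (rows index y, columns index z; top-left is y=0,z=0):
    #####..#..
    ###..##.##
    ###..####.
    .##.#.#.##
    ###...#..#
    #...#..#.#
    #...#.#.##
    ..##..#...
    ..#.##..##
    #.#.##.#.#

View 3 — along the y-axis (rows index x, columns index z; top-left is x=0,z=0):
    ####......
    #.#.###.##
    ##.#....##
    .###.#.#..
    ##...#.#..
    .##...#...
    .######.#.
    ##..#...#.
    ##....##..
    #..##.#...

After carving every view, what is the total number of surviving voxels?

voxel count = 104

initial block: 10^3 = 1000
[1] z-view keeps 39 columns → grid now 390
[2] x-view keeps 54 columns → grid now 212
[3] y-view keeps 47 columns → grid now 104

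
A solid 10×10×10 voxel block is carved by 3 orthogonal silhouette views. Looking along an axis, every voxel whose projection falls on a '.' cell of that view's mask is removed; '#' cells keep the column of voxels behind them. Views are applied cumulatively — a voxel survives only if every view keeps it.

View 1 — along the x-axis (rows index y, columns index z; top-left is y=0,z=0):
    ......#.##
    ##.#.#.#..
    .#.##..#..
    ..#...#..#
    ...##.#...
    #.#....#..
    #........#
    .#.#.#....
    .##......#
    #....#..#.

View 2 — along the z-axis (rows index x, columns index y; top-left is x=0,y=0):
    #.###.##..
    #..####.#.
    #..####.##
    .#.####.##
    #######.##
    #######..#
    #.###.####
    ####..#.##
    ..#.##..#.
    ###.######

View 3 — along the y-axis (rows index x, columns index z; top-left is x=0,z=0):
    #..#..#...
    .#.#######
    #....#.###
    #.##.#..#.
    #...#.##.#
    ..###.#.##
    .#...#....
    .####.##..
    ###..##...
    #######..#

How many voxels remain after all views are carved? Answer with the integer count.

start: 10×10×10 = 1000 voxels
V1 x: intersect with YZ mask (32 set) -- 320 left
V2 z: intersect with XY mask (71 set) -- 221 left
V3 y: intersect with XZ mask (53 set) -- 120 left

remaining voxels: 120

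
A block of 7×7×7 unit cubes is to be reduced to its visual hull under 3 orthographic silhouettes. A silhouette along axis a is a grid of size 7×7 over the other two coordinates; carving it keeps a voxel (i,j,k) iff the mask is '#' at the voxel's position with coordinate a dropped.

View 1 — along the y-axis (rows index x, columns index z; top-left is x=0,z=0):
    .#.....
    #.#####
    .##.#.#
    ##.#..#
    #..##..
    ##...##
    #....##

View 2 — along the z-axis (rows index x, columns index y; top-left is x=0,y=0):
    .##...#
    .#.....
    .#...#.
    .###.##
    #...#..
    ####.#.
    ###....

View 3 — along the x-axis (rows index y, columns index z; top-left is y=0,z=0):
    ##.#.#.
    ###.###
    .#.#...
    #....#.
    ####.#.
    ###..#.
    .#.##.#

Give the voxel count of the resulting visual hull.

initial block: 7^3 = 343
[1] y-view keeps 25 columns → grid now 175
[2] z-view keeps 21 columns → grid now 72
[3] x-view keeps 27 columns → grid now 47

47 voxels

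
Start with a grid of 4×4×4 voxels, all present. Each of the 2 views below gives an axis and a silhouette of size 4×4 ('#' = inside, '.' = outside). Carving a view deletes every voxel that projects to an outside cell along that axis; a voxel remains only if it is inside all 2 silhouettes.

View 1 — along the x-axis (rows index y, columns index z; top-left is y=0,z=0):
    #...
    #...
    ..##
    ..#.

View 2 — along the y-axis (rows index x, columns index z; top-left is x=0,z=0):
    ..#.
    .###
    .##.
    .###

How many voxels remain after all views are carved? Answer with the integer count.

start: 4×4×4 = 64 voxels
V1 x: intersect with YZ mask (5 set) -- 20 left
V2 y: intersect with XZ mask (9 set) -- 10 left

10 voxels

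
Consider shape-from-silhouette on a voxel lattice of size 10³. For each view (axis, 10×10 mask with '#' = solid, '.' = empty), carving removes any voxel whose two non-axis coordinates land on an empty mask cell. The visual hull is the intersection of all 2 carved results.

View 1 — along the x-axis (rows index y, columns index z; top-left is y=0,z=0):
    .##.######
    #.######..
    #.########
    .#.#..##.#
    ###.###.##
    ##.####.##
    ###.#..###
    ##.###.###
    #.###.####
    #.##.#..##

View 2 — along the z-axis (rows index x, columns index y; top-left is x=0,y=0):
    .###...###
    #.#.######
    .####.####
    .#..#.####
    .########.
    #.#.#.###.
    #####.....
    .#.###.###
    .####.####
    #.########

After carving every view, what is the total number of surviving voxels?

remaining voxels: 527

start: 10×10×10 = 1000 voxels
V1 x: intersect with YZ mask (74 set) -- 740 left
V2 z: intersect with XY mask (71 set) -- 527 left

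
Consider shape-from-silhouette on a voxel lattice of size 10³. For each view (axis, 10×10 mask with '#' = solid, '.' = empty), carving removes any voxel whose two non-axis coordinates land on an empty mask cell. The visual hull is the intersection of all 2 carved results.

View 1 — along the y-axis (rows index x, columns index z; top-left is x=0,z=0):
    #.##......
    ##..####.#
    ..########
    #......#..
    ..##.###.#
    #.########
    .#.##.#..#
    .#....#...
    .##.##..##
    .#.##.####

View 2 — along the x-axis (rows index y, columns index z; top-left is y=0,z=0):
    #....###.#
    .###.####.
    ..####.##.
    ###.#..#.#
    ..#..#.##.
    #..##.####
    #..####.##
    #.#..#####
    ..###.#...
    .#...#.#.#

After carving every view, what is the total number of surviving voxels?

start: 10×10×10 = 1000 voxels
[1] y-view keeps 55 columns → grid now 550
[2] x-view keeps 57 columns → grid now 316

voxel count = 316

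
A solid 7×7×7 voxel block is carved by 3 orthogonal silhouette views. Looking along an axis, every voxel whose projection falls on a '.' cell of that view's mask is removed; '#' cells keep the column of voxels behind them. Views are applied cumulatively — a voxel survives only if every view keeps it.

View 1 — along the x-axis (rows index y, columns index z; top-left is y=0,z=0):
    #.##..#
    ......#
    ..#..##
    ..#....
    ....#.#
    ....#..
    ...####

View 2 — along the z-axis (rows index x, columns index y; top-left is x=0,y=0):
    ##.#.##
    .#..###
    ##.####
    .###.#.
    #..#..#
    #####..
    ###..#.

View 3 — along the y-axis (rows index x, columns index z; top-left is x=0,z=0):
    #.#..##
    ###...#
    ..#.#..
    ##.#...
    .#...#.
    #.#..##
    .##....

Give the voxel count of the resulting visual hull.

full grid |V| = 343
carve view 1 (along x, YZ-mask fill 16/49): 112 voxels remain
carve view 2 (along z, XY-mask fill 31/49): 67 voxels remain
carve view 3 (along y, XZ-mask fill 21/49): 27 voxels remain

voxel count = 27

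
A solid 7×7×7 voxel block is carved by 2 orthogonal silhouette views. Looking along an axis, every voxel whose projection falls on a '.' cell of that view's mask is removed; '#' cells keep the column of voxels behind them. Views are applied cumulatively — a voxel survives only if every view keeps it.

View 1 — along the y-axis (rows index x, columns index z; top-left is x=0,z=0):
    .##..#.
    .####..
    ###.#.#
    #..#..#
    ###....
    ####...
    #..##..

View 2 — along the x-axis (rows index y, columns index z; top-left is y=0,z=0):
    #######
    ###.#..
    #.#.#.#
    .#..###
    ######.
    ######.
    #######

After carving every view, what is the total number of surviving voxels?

full grid |V| = 343
step 1: project along y, AND mask (25/49) → |grid| = 175
step 2: project along x, AND mask (38/49) → |grid| = 140

voxel count = 140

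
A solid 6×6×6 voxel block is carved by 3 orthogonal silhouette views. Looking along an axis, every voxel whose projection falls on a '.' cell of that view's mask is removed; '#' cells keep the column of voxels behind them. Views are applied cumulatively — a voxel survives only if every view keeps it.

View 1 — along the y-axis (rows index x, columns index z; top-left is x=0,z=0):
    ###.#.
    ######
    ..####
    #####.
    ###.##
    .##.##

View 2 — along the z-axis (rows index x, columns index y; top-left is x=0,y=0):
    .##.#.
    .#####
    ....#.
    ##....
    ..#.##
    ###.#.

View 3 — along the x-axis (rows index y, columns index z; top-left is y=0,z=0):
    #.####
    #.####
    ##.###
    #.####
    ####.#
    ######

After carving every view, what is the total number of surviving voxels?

start: 6×6×6 = 216 voxels
V1 y: intersect with XZ mask (28 set) -- 168 left
V2 z: intersect with XY mask (18 set) -- 87 left
V3 x: intersect with YZ mask (31 set) -- 71 left

voxel count = 71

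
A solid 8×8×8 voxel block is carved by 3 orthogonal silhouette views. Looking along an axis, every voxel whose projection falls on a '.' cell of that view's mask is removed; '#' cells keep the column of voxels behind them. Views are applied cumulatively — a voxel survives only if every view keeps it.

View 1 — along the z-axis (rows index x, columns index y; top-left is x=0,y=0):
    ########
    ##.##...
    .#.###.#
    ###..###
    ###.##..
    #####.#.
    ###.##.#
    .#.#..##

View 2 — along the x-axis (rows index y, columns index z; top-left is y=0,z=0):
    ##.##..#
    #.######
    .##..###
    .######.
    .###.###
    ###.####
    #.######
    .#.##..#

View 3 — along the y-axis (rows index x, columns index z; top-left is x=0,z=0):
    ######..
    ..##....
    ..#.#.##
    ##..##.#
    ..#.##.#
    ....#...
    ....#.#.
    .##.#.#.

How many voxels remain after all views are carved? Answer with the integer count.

120 voxels

start: 8×8×8 = 512 voxels
V1 z: intersect with XY mask (44 set) -- 352 left
V2 x: intersect with YZ mask (47 set) -- 260 left
V3 y: intersect with XZ mask (28 set) -- 120 left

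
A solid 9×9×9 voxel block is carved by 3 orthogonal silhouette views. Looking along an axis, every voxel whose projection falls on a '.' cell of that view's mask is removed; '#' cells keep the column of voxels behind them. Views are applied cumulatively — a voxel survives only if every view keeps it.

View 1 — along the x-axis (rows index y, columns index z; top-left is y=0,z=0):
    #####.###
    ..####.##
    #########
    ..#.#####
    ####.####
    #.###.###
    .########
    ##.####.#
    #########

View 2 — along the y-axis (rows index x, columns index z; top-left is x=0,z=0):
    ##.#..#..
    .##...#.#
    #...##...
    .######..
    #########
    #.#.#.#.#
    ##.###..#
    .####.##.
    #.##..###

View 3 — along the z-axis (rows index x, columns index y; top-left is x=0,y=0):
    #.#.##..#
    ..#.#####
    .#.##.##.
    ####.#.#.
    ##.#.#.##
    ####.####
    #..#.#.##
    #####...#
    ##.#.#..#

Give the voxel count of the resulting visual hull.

voxel count = 239

full grid |V| = 729
[1] x-view keeps 68 columns → grid now 612
[2] y-view keeps 49 columns → grid now 369
[3] z-view keeps 52 columns → grid now 239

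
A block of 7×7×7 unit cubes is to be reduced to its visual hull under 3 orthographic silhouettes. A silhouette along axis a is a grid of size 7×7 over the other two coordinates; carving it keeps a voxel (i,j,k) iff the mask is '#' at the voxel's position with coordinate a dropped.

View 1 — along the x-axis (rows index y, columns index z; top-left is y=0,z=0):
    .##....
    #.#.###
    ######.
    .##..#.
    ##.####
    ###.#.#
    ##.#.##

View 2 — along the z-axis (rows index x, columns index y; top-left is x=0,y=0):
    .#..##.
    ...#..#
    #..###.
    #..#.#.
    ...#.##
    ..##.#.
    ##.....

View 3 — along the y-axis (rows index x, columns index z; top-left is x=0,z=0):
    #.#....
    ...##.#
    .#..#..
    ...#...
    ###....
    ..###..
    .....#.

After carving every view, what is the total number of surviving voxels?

start: 7×7×7 = 343 voxels
step 1: project along x, AND mask (32/49) → |grid| = 224
step 2: project along z, AND mask (20/49) → |grid| = 84
step 3: project along y, AND mask (15/49) → |grid| = 27

27 voxels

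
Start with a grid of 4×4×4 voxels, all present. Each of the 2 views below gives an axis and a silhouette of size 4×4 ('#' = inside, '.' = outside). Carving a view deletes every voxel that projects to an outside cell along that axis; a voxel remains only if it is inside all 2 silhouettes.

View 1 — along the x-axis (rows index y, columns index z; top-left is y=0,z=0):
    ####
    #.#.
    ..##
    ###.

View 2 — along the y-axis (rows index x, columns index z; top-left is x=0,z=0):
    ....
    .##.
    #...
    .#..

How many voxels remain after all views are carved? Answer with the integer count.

full grid |V| = 64
after view 1 [x-axis, 11 of 16 cells solid] → remaining = 44
after view 2 [y-axis, 4 of 16 cells solid] → remaining = 11

voxel count = 11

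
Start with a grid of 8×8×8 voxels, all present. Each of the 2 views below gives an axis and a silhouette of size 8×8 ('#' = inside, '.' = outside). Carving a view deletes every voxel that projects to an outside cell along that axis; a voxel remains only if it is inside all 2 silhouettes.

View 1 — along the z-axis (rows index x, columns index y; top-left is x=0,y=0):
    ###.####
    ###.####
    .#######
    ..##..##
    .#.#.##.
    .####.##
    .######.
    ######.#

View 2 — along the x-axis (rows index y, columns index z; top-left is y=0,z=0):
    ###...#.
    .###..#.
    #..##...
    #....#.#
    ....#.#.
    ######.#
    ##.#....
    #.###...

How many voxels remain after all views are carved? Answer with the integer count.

initial block: 8^3 = 512
  1. axis=2 (XY plane), |mask|=48  ⇒  voxels=384
  2. axis=0 (YZ plane), |mask|=30  ⇒  voxels=178

178 voxels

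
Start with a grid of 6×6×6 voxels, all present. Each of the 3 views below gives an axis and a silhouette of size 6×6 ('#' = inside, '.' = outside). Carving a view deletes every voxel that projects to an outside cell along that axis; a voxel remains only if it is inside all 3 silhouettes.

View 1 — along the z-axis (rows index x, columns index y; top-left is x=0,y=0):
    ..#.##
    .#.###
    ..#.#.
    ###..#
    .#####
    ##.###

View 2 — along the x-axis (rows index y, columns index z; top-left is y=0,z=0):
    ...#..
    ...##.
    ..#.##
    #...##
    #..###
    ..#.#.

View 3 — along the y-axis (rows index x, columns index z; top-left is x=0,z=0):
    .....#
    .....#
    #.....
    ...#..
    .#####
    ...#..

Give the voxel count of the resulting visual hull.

before carving: 216 voxels (6×6×6)
carve view 1 (along z, XY-mask fill 23/36): 138 voxels remain
carve view 2 (along x, YZ-mask fill 15/36): 61 voxels remain
carve view 3 (along y, XZ-mask fill 10/36): 22 voxels remain

22 voxels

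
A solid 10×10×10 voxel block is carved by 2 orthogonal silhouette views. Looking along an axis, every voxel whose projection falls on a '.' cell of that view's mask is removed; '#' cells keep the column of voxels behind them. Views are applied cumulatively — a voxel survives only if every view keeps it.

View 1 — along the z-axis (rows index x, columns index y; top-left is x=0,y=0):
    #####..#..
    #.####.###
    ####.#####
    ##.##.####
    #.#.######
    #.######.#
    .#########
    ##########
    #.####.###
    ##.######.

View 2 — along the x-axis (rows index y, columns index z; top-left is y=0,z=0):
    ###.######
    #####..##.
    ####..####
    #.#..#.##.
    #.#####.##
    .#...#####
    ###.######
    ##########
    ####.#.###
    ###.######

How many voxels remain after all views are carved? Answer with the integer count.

before carving: 1000 voxels (10×10×10)
[1] z-view keeps 82 columns → grid now 820
[2] x-view keeps 79 columns → grid now 651

|visual hull| = 651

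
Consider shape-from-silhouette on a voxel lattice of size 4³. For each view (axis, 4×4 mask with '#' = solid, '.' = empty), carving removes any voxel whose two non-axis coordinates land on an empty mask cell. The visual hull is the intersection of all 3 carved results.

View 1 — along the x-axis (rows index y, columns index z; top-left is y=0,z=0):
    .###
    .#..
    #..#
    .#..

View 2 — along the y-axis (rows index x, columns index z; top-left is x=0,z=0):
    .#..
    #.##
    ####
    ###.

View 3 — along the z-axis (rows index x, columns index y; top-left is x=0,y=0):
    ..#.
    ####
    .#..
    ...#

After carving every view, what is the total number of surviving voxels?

initial block: 4^3 = 64
step 1: project along x, AND mask (7/16) → |grid| = 28
step 2: project along y, AND mask (11/16) → |grid| = 19
step 3: project along z, AND mask (7/16) → |grid| = 6

voxel count = 6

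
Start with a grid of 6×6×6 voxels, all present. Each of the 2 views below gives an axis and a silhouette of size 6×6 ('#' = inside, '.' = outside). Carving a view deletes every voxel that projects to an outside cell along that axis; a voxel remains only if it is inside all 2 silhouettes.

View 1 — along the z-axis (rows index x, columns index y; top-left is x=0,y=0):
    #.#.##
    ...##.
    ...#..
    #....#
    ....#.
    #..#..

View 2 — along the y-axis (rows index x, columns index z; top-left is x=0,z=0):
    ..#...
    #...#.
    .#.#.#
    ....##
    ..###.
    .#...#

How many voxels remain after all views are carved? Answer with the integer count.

voxel count = 22

full grid |V| = 216
V1 z: intersect with XY mask (12 set) -- 72 left
V2 y: intersect with XZ mask (13 set) -- 22 left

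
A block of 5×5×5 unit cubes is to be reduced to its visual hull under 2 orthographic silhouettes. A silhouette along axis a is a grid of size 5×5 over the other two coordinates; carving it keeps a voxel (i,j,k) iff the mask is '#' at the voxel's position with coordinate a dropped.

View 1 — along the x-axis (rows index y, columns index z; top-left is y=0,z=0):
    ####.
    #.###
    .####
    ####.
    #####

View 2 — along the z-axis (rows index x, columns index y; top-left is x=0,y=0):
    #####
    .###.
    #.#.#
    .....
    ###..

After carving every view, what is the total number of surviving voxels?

remaining voxels: 58

before carving: 125 voxels (5×5×5)
V1 x: intersect with YZ mask (21 set) -- 105 left
V2 z: intersect with XY mask (14 set) -- 58 left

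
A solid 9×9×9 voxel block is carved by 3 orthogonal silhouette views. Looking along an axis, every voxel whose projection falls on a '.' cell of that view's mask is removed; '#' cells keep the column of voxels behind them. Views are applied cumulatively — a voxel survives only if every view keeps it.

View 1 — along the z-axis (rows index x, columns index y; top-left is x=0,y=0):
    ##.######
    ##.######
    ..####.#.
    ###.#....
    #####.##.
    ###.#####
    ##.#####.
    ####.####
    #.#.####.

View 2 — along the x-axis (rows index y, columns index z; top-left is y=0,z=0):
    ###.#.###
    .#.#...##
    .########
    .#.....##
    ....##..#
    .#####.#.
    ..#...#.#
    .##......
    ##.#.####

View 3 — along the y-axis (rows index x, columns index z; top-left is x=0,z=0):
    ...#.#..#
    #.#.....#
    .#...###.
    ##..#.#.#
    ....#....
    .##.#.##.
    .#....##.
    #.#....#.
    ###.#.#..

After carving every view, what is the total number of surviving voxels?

start: 9×9×9 = 729 voxels
after view 1 [z-axis, 61 of 81 cells solid] → remaining = 549
after view 2 [x-axis, 43 of 81 cells solid] → remaining = 281
after view 3 [y-axis, 32 of 81 cells solid] → remaining = 116

116 voxels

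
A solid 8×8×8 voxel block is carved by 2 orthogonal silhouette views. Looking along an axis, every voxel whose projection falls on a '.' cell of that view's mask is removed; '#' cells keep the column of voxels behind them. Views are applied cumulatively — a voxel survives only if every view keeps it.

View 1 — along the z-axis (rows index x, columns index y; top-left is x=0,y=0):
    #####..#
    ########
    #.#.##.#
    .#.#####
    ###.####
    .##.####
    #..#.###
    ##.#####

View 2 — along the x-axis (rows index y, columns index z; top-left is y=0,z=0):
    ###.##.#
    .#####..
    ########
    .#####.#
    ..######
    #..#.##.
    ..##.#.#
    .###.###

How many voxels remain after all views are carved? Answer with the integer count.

|visual hull| = 278

before carving: 512 voxels (8×8×8)
step 1: project along z, AND mask (50/64) → |grid| = 400
step 2: project along x, AND mask (45/64) → |grid| = 278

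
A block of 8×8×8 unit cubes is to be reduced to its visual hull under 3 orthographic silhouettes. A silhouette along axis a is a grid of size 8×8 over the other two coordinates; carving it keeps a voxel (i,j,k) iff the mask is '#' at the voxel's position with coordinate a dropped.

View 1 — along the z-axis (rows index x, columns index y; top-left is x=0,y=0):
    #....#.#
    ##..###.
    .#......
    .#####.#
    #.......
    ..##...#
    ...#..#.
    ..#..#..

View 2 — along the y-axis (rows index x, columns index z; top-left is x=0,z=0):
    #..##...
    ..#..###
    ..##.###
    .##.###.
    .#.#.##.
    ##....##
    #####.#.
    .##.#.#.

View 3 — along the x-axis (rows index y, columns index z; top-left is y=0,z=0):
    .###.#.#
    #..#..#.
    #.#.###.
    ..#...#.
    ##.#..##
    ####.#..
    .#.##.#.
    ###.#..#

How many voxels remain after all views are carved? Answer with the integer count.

initial block: 8^3 = 512
  1. axis=2 (XY plane), |mask|=23  ⇒  voxels=184
  2. axis=1 (XZ plane), |mask|=35  ⇒  voxels=100
  3. axis=0 (YZ plane), |mask|=34  ⇒  voxels=51

51 voxels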